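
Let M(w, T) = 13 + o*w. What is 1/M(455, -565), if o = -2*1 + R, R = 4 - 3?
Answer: -1/442 ≈ -0.0022624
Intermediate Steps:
R = 1
o = -1 (o = -2*1 + 1 = -2 + 1 = -1)
M(w, T) = 13 - w
1/M(455, -565) = 1/(13 - 1*455) = 1/(13 - 455) = 1/(-442) = -1/442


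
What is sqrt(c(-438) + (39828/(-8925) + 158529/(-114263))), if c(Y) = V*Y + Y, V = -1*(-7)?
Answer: I*sqrt(16223095452070690211)/67986485 ≈ 59.244*I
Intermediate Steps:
V = 7
c(Y) = 8*Y (c(Y) = 7*Y + Y = 8*Y)
sqrt(c(-438) + (39828/(-8925) + 158529/(-114263))) = sqrt(8*(-438) + (39828/(-8925) + 158529/(-114263))) = sqrt(-3504 + (39828*(-1/8925) + 158529*(-1/114263))) = sqrt(-3504 + (-13276/2975 - 158529/114263)) = sqrt(-3504 - 1988579363/339932425) = sqrt(-1193111796563/339932425) = I*sqrt(16223095452070690211)/67986485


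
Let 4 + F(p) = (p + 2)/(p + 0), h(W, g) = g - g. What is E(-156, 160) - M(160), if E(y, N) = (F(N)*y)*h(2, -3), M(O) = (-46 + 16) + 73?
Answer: -43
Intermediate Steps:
h(W, g) = 0
F(p) = -4 + (2 + p)/p (F(p) = -4 + (p + 2)/(p + 0) = -4 + (2 + p)/p)
M(O) = 43 (M(O) = -30 + 73 = 43)
E(y, N) = 0 (E(y, N) = ((-3 + 2/N)*y)*0 = (y*(-3 + 2/N))*0 = 0)
E(-156, 160) - M(160) = 0 - 1*43 = 0 - 43 = -43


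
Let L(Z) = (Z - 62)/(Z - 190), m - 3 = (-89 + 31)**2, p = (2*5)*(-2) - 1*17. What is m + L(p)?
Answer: 764408/227 ≈ 3367.4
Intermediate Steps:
p = -37 (p = 10*(-2) - 17 = -20 - 17 = -37)
m = 3367 (m = 3 + (-89 + 31)**2 = 3 + (-58)**2 = 3 + 3364 = 3367)
L(Z) = (-62 + Z)/(-190 + Z)
m + L(p) = 3367 + (-62 - 37)/(-190 - 37) = 3367 - 99/(-227) = 3367 - 1/227*(-99) = 3367 + 99/227 = 764408/227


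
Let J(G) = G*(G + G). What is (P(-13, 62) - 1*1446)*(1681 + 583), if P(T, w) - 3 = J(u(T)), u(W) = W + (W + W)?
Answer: 3620136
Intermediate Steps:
u(W) = 3*W (u(W) = W + 2*W = 3*W)
J(G) = 2*G² (J(G) = G*(2*G) = 2*G²)
P(T, w) = 3 + 18*T² (P(T, w) = 3 + 2*(3*T)² = 3 + 2*(9*T²) = 3 + 18*T²)
(P(-13, 62) - 1*1446)*(1681 + 583) = ((3 + 18*(-13)²) - 1*1446)*(1681 + 583) = ((3 + 18*169) - 1446)*2264 = ((3 + 3042) - 1446)*2264 = (3045 - 1446)*2264 = 1599*2264 = 3620136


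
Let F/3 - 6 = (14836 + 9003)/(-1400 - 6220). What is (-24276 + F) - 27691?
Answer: -131974299/2540 ≈ -51958.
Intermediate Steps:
F = 21881/2540 (F = 18 + 3*((14836 + 9003)/(-1400 - 6220)) = 18 + 3*(23839/(-7620)) = 18 + 3*(23839*(-1/7620)) = 18 + 3*(-23839/7620) = 18 - 23839/2540 = 21881/2540 ≈ 8.6146)
(-24276 + F) - 27691 = (-24276 + 21881/2540) - 27691 = -61639159/2540 - 27691 = -131974299/2540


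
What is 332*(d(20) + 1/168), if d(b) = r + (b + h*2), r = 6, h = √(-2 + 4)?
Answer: 362627/42 + 664*√2 ≈ 9573.0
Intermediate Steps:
h = √2 ≈ 1.4142
d(b) = 6 + b + 2*√2 (d(b) = 6 + (b + √2*2) = 6 + (b + 2*√2) = 6 + b + 2*√2)
332*(d(20) + 1/168) = 332*((6 + 20 + 2*√2) + 1/168) = 332*((26 + 2*√2) + 1/168) = 332*(4369/168 + 2*√2) = 362627/42 + 664*√2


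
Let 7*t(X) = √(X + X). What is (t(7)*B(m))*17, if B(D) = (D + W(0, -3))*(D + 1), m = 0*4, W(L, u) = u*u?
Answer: 153*√14/7 ≈ 81.782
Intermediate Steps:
t(X) = √2*√X/7 (t(X) = √(X + X)/7 = √(2*X)/7 = (√2*√X)/7 = √2*√X/7)
W(L, u) = u²
m = 0
B(D) = (1 + D)*(9 + D) (B(D) = (D + (-3)²)*(D + 1) = (D + 9)*(1 + D) = (9 + D)*(1 + D) = (1 + D)*(9 + D))
(t(7)*B(m))*17 = ((√2*√7/7)*(9 + 0² + 10*0))*17 = ((√14/7)*(9 + 0 + 0))*17 = ((√14/7)*9)*17 = (9*√14/7)*17 = 153*√14/7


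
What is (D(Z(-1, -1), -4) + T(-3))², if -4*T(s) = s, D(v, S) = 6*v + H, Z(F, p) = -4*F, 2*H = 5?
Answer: 11881/16 ≈ 742.56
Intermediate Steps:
H = 5/2 (H = (½)*5 = 5/2 ≈ 2.5000)
D(v, S) = 5/2 + 6*v (D(v, S) = 6*v + 5/2 = 5/2 + 6*v)
T(s) = -s/4
(D(Z(-1, -1), -4) + T(-3))² = ((5/2 + 6*(-4*(-1))) - ¼*(-3))² = ((5/2 + 6*4) + ¾)² = ((5/2 + 24) + ¾)² = (53/2 + ¾)² = (109/4)² = 11881/16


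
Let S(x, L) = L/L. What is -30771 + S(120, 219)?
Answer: -30770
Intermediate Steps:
S(x, L) = 1
-30771 + S(120, 219) = -30771 + 1 = -30770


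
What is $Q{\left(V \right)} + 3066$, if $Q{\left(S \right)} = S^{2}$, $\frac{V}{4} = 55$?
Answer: $51466$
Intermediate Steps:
$V = 220$ ($V = 4 \cdot 55 = 220$)
$Q{\left(V \right)} + 3066 = 220^{2} + 3066 = 48400 + 3066 = 51466$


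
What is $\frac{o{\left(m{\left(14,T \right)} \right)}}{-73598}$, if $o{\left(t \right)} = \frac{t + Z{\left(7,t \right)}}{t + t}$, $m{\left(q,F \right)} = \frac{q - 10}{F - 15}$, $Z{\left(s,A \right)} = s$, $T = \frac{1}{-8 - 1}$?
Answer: $\frac{229}{1324764} \approx 0.00017286$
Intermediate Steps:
$T = - \frac{1}{9}$ ($T = \frac{1}{-9} = - \frac{1}{9} \approx -0.11111$)
$m{\left(q,F \right)} = \frac{-10 + q}{-15 + F}$
$o{\left(t \right)} = \frac{7 + t}{2 t}$ ($o{\left(t \right)} = \frac{t + 7}{t + t} = \frac{7 + t}{2 t}$)
$\frac{o{\left(m{\left(14,T \right)} \right)}}{-73598} = \frac{\frac{1}{2} \frac{1}{\frac{1}{-15 - \frac{1}{9}} \left(-10 + 14\right)} \left(7 + \frac{-10 + 14}{-15 - \frac{1}{9}}\right)}{-73598} = \frac{7 + \frac{1}{- \frac{136}{9}} \cdot 4}{2 \frac{1}{- \frac{136}{9}} \cdot 4} \left(- \frac{1}{73598}\right) = \frac{7 - \frac{9}{34}}{2 \left(\left(- \frac{9}{136}\right) 4\right)} \left(- \frac{1}{73598}\right) = \frac{7 - \frac{9}{34}}{2 \left(- \frac{9}{34}\right)} \left(- \frac{1}{73598}\right) = \frac{1}{2} \left(- \frac{34}{9}\right) \frac{229}{34} \left(- \frac{1}{73598}\right) = \left(- \frac{229}{18}\right) \left(- \frac{1}{73598}\right) = \frac{229}{1324764}$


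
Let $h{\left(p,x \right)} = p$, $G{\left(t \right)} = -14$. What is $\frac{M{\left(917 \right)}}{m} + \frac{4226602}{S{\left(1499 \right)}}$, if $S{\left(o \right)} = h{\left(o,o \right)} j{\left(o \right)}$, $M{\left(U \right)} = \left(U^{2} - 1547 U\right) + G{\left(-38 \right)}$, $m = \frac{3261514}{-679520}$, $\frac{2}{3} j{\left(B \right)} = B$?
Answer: $\frac{1323188453547954148}{10992937829271} \approx 1.2037 \cdot 10^{5}$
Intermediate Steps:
$j{\left(B \right)} = \frac{3 B}{2}$
$m = - \frac{1630757}{339760}$ ($m = 3261514 \left(- \frac{1}{679520}\right) = - \frac{1630757}{339760} \approx -4.7997$)
$M{\left(U \right)} = -14 + U^{2} - 1547 U$ ($M{\left(U \right)} = \left(U^{2} - 1547 U\right) - 14 = -14 + U^{2} - 1547 U$)
$S{\left(o \right)} = \frac{3 o^{2}}{2}$ ($S{\left(o \right)} = o \frac{3 o}{2} = \frac{3 o^{2}}{2}$)
$\frac{M{\left(917 \right)}}{m} + \frac{4226602}{S{\left(1499 \right)}} = \frac{-14 + 917^{2} - 1418599}{- \frac{1630757}{339760}} + \frac{4226602}{\frac{3}{2} \cdot 1499^{2}} = \left(-14 + 840889 - 1418599\right) \left(- \frac{339760}{1630757}\right) + \frac{4226602}{\frac{3}{2} \cdot 2247001} = \left(-577724\right) \left(- \frac{339760}{1630757}\right) + \frac{4226602}{\frac{6741003}{2}} = \frac{196287506240}{1630757} + 4226602 \cdot \frac{2}{6741003} = \frac{196287506240}{1630757} + \frac{8453204}{6741003} = \frac{1323188453547954148}{10992937829271}$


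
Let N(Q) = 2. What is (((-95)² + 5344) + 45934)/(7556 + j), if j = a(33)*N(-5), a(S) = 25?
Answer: 60303/7606 ≈ 7.9283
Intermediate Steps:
j = 50 (j = 25*2 = 50)
(((-95)² + 5344) + 45934)/(7556 + j) = (((-95)² + 5344) + 45934)/(7556 + 50) = ((9025 + 5344) + 45934)/7606 = (14369 + 45934)*(1/7606) = 60303*(1/7606) = 60303/7606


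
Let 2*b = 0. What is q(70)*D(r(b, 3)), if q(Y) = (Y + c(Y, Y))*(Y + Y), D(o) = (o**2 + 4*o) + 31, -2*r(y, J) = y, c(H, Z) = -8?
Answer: 269080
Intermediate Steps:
b = 0 (b = (1/2)*0 = 0)
r(y, J) = -y/2
D(o) = 31 + o**2 + 4*o
q(Y) = 2*Y*(-8 + Y) (q(Y) = (Y - 8)*(Y + Y) = (-8 + Y)*(2*Y) = 2*Y*(-8 + Y))
q(70)*D(r(b, 3)) = (2*70*(-8 + 70))*(31 + (-1/2*0)**2 + 4*(-1/2*0)) = (2*70*62)*(31 + 0**2 + 4*0) = 8680*(31 + 0 + 0) = 8680*31 = 269080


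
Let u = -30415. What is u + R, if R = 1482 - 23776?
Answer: -52709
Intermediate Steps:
R = -22294
u + R = -30415 - 22294 = -52709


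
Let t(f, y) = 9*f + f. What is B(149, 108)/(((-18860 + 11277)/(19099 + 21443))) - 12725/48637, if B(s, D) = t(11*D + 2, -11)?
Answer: -23465007416275/368814371 ≈ -63623.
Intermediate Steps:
t(f, y) = 10*f
B(s, D) = 20 + 110*D (B(s, D) = 10*(11*D + 2) = 10*(2 + 11*D) = 20 + 110*D)
B(149, 108)/(((-18860 + 11277)/(19099 + 21443))) - 12725/48637 = (20 + 110*108)/(((-18860 + 11277)/(19099 + 21443))) - 12725/48637 = (20 + 11880)/((-7583/40542)) - 12725*1/48637 = 11900/((-7583*1/40542)) - 12725/48637 = 11900/(-7583/40542) - 12725/48637 = 11900*(-40542/7583) - 12725/48637 = -482449800/7583 - 12725/48637 = -23465007416275/368814371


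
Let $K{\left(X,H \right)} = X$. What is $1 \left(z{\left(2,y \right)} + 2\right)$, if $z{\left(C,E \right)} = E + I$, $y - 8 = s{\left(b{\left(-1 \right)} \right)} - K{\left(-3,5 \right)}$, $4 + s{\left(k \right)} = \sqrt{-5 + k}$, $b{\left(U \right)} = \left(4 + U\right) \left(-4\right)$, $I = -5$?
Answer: $4 + i \sqrt{17} \approx 4.0 + 4.1231 i$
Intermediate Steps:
$b{\left(U \right)} = -16 - 4 U$
$s{\left(k \right)} = -4 + \sqrt{-5 + k}$
$y = 7 + i \sqrt{17}$ ($y = 8 - \left(1 - \sqrt{-5 - 12}\right) = 8 + \left(\left(-4 + \sqrt{-5 + \left(-16 + 4\right)}\right) + 3\right) = 8 + \left(\left(-4 + \sqrt{-5 - 12}\right) + 3\right) = 8 + \left(\left(-4 + \sqrt{-17}\right) + 3\right) = 8 + \left(\left(-4 + i \sqrt{17}\right) + 3\right) = 8 - \left(1 - i \sqrt{17}\right) = 7 + i \sqrt{17} \approx 7.0 + 4.1231 i$)
$z{\left(C,E \right)} = -5 + E$ ($z{\left(C,E \right)} = E - 5 = -5 + E$)
$1 \left(z{\left(2,y \right)} + 2\right) = 1 \left(\left(-5 + \left(7 + i \sqrt{17}\right)\right) + 2\right) = 1 \left(\left(2 + i \sqrt{17}\right) + 2\right) = 1 \left(4 + i \sqrt{17}\right) = 4 + i \sqrt{17}$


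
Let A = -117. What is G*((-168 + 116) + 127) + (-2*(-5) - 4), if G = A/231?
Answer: -2463/77 ≈ -31.987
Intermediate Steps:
G = -39/77 (G = -117/231 = -117*1/231 = -39/77 ≈ -0.50649)
G*((-168 + 116) + 127) + (-2*(-5) - 4) = -39*((-168 + 116) + 127)/77 + (-2*(-5) - 4) = -39*(-52 + 127)/77 + (10 - 4) = -39/77*75 + 6 = -2925/77 + 6 = -2463/77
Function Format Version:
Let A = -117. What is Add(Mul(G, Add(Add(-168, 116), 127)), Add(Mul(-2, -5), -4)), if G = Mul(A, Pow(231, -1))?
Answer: Rational(-2463, 77) ≈ -31.987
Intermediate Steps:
G = Rational(-39, 77) (G = Mul(-117, Pow(231, -1)) = Mul(-117, Rational(1, 231)) = Rational(-39, 77) ≈ -0.50649)
Add(Mul(G, Add(Add(-168, 116), 127)), Add(Mul(-2, -5), -4)) = Add(Mul(Rational(-39, 77), Add(Add(-168, 116), 127)), Add(Mul(-2, -5), -4)) = Add(Mul(Rational(-39, 77), Add(-52, 127)), Add(10, -4)) = Add(Mul(Rational(-39, 77), 75), 6) = Add(Rational(-2925, 77), 6) = Rational(-2463, 77)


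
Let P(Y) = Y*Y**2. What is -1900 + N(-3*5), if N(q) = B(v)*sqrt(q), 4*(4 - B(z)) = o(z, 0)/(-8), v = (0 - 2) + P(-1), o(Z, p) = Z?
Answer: -1900 + 125*I*sqrt(15)/32 ≈ -1900.0 + 15.129*I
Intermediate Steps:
P(Y) = Y**3
v = -3 (v = (0 - 2) + (-1)**3 = -2 - 1 = -3)
B(z) = 4 + z/32 (B(z) = 4 - z/(4*(-8)) = 4 - z*(-1)/(4*8) = 4 - (-1)*z/32 = 4 + z/32)
N(q) = 125*sqrt(q)/32 (N(q) = (4 + (1/32)*(-3))*sqrt(q) = (4 - 3/32)*sqrt(q) = 125*sqrt(q)/32)
-1900 + N(-3*5) = -1900 + 125*sqrt(-3*5)/32 = -1900 + 125*sqrt(-15)/32 = -1900 + 125*(I*sqrt(15))/32 = -1900 + 125*I*sqrt(15)/32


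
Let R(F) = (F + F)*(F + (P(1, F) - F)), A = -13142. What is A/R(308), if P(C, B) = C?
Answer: -6571/308 ≈ -21.334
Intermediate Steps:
R(F) = 2*F (R(F) = (F + F)*(F + (1 - F)) = (2*F)*1 = 2*F)
A/R(308) = -13142/(2*308) = -13142/616 = -13142*1/616 = -6571/308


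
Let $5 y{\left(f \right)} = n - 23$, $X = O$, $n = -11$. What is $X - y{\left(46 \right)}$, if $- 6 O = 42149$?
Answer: $- \frac{210541}{30} \approx -7018.0$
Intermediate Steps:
$O = - \frac{42149}{6}$ ($O = \left(- \frac{1}{6}\right) 42149 = - \frac{42149}{6} \approx -7024.8$)
$X = - \frac{42149}{6} \approx -7024.8$
$y{\left(f \right)} = - \frac{34}{5}$ ($y{\left(f \right)} = \frac{-11 - 23}{5} = \frac{1}{5} \left(-34\right) = - \frac{34}{5}$)
$X - y{\left(46 \right)} = - \frac{42149}{6} - - \frac{34}{5} = - \frac{42149}{6} + \frac{34}{5} = - \frac{210541}{30}$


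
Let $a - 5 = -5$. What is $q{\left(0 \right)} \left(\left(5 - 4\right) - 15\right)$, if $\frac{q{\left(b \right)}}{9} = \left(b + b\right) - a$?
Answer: $0$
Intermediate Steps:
$a = 0$ ($a = 5 - 5 = 0$)
$q{\left(b \right)} = 18 b$ ($q{\left(b \right)} = 9 \left(\left(b + b\right) - 0\right) = 9 \left(2 b + 0\right) = 9 \cdot 2 b = 18 b$)
$q{\left(0 \right)} \left(\left(5 - 4\right) - 15\right) = 18 \cdot 0 \left(\left(5 - 4\right) - 15\right) = 0 \left(\left(5 - 4\right) - 15\right) = 0 \left(1 - 15\right) = 0 \left(-14\right) = 0$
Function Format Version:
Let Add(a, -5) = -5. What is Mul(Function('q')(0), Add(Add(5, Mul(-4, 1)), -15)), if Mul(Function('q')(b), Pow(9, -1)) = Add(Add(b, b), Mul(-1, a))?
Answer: 0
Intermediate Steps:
a = 0 (a = Add(5, -5) = 0)
Function('q')(b) = Mul(18, b) (Function('q')(b) = Mul(9, Add(Add(b, b), Mul(-1, 0))) = Mul(9, Add(Mul(2, b), 0)) = Mul(9, Mul(2, b)) = Mul(18, b))
Mul(Function('q')(0), Add(Add(5, Mul(-4, 1)), -15)) = Mul(Mul(18, 0), Add(Add(5, Mul(-4, 1)), -15)) = Mul(0, Add(Add(5, -4), -15)) = Mul(0, Add(1, -15)) = Mul(0, -14) = 0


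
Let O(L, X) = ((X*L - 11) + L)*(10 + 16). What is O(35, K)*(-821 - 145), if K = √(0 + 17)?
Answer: -602784 - 879060*√17 ≈ -4.2272e+6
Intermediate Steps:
K = √17 ≈ 4.1231
O(L, X) = -286 + 26*L + 26*L*X (O(L, X) = ((L*X - 11) + L)*26 = ((-11 + L*X) + L)*26 = (-11 + L + L*X)*26 = -286 + 26*L + 26*L*X)
O(35, K)*(-821 - 145) = (-286 + 26*35 + 26*35*√17)*(-821 - 145) = (-286 + 910 + 910*√17)*(-966) = (624 + 910*√17)*(-966) = -602784 - 879060*√17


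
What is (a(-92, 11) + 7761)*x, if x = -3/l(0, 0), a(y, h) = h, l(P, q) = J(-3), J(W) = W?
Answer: 7772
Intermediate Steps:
l(P, q) = -3
x = 1 (x = -3/(-3) = -3*(-⅓) = 1)
(a(-92, 11) + 7761)*x = (11 + 7761)*1 = 7772*1 = 7772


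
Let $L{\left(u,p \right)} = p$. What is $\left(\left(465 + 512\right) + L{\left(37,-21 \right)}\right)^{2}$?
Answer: $913936$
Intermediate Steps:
$\left(\left(465 + 512\right) + L{\left(37,-21 \right)}\right)^{2} = \left(\left(465 + 512\right) - 21\right)^{2} = \left(977 - 21\right)^{2} = 956^{2} = 913936$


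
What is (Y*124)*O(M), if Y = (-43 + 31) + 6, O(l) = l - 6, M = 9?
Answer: -2232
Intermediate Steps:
O(l) = -6 + l
Y = -6 (Y = -12 + 6 = -6)
(Y*124)*O(M) = (-6*124)*(-6 + 9) = -744*3 = -2232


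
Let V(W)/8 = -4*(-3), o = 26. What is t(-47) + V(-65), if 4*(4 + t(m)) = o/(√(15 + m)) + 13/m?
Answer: 17283/188 - 13*I*√2/16 ≈ 91.931 - 1.149*I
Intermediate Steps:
V(W) = 96 (V(W) = 8*(-4*(-3)) = 8*12 = 96)
t(m) = -4 + 13/(2*√(15 + m)) + 13/(4*m) (t(m) = -4 + (26/(√(15 + m)) + 13/m)/4 = -4 + (26/√(15 + m) + 13/m)/4 = -4 + (13/m + 26/√(15 + m))/4 = -4 + (13/(2*√(15 + m)) + 13/(4*m)) = -4 + 13/(2*√(15 + m)) + 13/(4*m))
t(-47) + V(-65) = (-4 + 13/(2*√(15 - 47)) + (13/4)/(-47)) + 96 = (-4 + 13/(2*√(-32)) + (13/4)*(-1/47)) + 96 = (-4 + 13*(-I*√2/8)/2 - 13/188) + 96 = (-4 - 13*I*√2/16 - 13/188) + 96 = (-765/188 - 13*I*√2/16) + 96 = 17283/188 - 13*I*√2/16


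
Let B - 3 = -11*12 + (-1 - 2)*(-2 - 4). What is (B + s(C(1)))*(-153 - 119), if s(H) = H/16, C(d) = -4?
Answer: 30260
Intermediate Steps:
s(H) = H/16 (s(H) = H*(1/16) = H/16)
B = -111 (B = 3 + (-11*12 + (-1 - 2)*(-2 - 4)) = 3 + (-132 - 3*(-6)) = 3 + (-132 + 18) = 3 - 114 = -111)
(B + s(C(1)))*(-153 - 119) = (-111 + (1/16)*(-4))*(-153 - 119) = (-111 - 1/4)*(-272) = -445/4*(-272) = 30260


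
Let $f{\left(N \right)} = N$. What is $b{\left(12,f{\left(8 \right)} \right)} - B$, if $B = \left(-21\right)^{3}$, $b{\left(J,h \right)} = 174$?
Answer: $9435$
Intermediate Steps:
$B = -9261$
$b{\left(12,f{\left(8 \right)} \right)} - B = 174 - -9261 = 174 + 9261 = 9435$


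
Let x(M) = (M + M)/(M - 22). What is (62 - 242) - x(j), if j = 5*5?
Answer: -590/3 ≈ -196.67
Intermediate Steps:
j = 25
x(M) = 2*M/(-22 + M) (x(M) = (2*M)/(-22 + M) = 2*M/(-22 + M))
(62 - 242) - x(j) = (62 - 242) - 2*25/(-22 + 25) = -180 - 2*25/3 = -180 - 1*50/3 = -180 - 50/3 = -590/3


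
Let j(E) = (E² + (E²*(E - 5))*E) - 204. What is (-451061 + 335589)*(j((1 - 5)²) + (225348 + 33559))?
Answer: -35105220080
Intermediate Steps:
j(E) = -204 + E² + E³*(-5 + E) (j(E) = (E² + (E²*(-5 + E))*E) - 204 = (E² + E³*(-5 + E)) - 204 = -204 + E² + E³*(-5 + E))
(-451061 + 335589)*(j((1 - 5)²) + (225348 + 33559)) = (-451061 + 335589)*((-204 + ((1 - 5)²)² + ((1 - 5)²)⁴ - 5*(1 - 5)⁶) + (225348 + 33559)) = -115472*((-204 + ((-4)²)² + ((-4)²)⁴ - 5*((-4)²)³) + 258907) = -115472*((-204 + 16² + 16⁴ - 5*16³) + 258907) = -115472*((-204 + 256 + 65536 - 5*4096) + 258907) = -115472*((-204 + 256 + 65536 - 20480) + 258907) = -115472*(45108 + 258907) = -115472*304015 = -35105220080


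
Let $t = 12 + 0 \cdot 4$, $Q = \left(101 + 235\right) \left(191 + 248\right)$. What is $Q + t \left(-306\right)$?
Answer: $143832$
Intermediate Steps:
$Q = 147504$ ($Q = 336 \cdot 439 = 147504$)
$t = 12$ ($t = 12 + 0 = 12$)
$Q + t \left(-306\right) = 147504 + 12 \left(-306\right) = 147504 - 3672 = 143832$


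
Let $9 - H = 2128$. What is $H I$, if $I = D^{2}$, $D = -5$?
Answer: $-52975$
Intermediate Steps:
$H = -2119$ ($H = 9 - 2128 = -2119$)
$I = 25$ ($I = \left(-5\right)^{2} = 25$)
$H I = \left(-2119\right) 25 = -52975$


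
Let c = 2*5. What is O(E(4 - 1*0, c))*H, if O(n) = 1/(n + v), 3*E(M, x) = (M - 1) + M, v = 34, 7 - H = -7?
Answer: 42/109 ≈ 0.38532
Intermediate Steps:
H = 14 (H = 7 - 1*(-7) = 7 + 7 = 14)
c = 10
E(M, x) = -⅓ + 2*M/3 (E(M, x) = ((M - 1) + M)/3 = ((-1 + M) + M)/3 = (-1 + 2*M)/3 = -⅓ + 2*M/3)
O(n) = 1/(34 + n) (O(n) = 1/(n + 34) = 1/(34 + n))
O(E(4 - 1*0, c))*H = 14/(34 + (-⅓ + 2*(4 - 1*0)/3)) = 14/(34 + (-⅓ + 2*(4 + 0)/3)) = 14/(34 + (-⅓ + (⅔)*4)) = 14/(34 + (-⅓ + 8/3)) = 14/(34 + 7/3) = 14/(109/3) = (3/109)*14 = 42/109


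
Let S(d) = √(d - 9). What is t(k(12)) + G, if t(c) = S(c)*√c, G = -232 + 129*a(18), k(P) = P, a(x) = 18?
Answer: 2096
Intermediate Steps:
S(d) = √(-9 + d)
G = 2090 (G = -232 + 129*18 = -232 + 2322 = 2090)
t(c) = √c*√(-9 + c) (t(c) = √(-9 + c)*√c = √c*√(-9 + c))
t(k(12)) + G = √12*√(-9 + 12) + 2090 = (2*√3)*√3 + 2090 = 6 + 2090 = 2096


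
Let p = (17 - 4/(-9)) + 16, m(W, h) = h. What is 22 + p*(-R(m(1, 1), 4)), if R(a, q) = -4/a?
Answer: 1402/9 ≈ 155.78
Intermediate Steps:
p = 301/9 (p = (17 - 4*(-⅑)) + 16 = (17 + 4/9) + 16 = 157/9 + 16 = 301/9 ≈ 33.444)
22 + p*(-R(m(1, 1), 4)) = 22 + 301*(-(-4)/1)/9 = 22 + 301*(-(-4))/9 = 22 + 301*(-1*(-4))/9 = 22 + (301/9)*4 = 22 + 1204/9 = 1402/9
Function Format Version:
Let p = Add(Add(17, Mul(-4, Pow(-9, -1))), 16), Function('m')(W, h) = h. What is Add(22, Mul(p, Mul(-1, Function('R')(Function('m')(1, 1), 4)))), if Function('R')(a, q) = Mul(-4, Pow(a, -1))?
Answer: Rational(1402, 9) ≈ 155.78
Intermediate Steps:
p = Rational(301, 9) (p = Add(Add(17, Mul(-4, Rational(-1, 9))), 16) = Add(Add(17, Rational(4, 9)), 16) = Add(Rational(157, 9), 16) = Rational(301, 9) ≈ 33.444)
Add(22, Mul(p, Mul(-1, Function('R')(Function('m')(1, 1), 4)))) = Add(22, Mul(Rational(301, 9), Mul(-1, Mul(-4, Pow(1, -1))))) = Add(22, Mul(Rational(301, 9), Mul(-1, Mul(-4, 1)))) = Add(22, Mul(Rational(301, 9), Mul(-1, -4))) = Add(22, Mul(Rational(301, 9), 4)) = Add(22, Rational(1204, 9)) = Rational(1402, 9)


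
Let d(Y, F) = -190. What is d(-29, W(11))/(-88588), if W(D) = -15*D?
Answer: 95/44294 ≈ 0.0021448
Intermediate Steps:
d(-29, W(11))/(-88588) = -190/(-88588) = -190*(-1/88588) = 95/44294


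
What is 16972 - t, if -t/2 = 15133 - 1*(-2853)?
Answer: 52944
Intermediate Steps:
t = -35972 (t = -2*(15133 - 1*(-2853)) = -2*(15133 + 2853) = -2*17986 = -35972)
16972 - t = 16972 - 1*(-35972) = 16972 + 35972 = 52944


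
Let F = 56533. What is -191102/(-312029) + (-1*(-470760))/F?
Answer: 157694341406/17639935457 ≈ 8.9396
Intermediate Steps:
-191102/(-312029) + (-1*(-470760))/F = -191102/(-312029) - 1*(-470760)/56533 = -191102*(-1/312029) + 470760*(1/56533) = 191102/312029 + 470760/56533 = 157694341406/17639935457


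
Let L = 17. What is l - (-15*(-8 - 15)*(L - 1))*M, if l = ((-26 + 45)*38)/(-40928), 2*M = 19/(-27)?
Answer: 357707471/184176 ≈ 1942.2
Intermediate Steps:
M = -19/54 (M = (19/(-27))/2 = (19*(-1/27))/2 = (½)*(-19/27) = -19/54 ≈ -0.35185)
l = -361/20464 (l = (19*38)*(-1/40928) = 722*(-1/40928) = -361/20464 ≈ -0.017641)
l - (-15*(-8 - 15)*(L - 1))*M = -361/20464 - (-15*(-8 - 15)*(17 - 1))*(-19)/54 = -361/20464 - (-(-345)*16)*(-19)/54 = -361/20464 - (-15*(-368))*(-19)/54 = -361/20464 - 5520*(-19)/54 = -361/20464 - 1*(-17480/9) = -361/20464 + 17480/9 = 357707471/184176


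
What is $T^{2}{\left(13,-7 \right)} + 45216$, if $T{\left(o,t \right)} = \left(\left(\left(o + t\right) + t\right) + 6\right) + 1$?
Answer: $45252$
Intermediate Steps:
$T{\left(o,t \right)} = 7 + o + 2 t$ ($T{\left(o,t \right)} = \left(\left(o + 2 t\right) + 6\right) + 1 = \left(6 + o + 2 t\right) + 1 = 7 + o + 2 t$)
$T^{2}{\left(13,-7 \right)} + 45216 = \left(7 + 13 + 2 \left(-7\right)\right)^{2} + 45216 = \left(7 + 13 - 14\right)^{2} + 45216 = 6^{2} + 45216 = 36 + 45216 = 45252$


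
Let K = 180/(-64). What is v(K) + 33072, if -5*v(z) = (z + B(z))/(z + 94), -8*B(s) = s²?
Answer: 6176263701/186752 ≈ 33072.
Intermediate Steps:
B(s) = -s²/8
K = -45/16 (K = 180*(-1/64) = -45/16 ≈ -2.8125)
v(z) = -(z - z²/8)/(5*(94 + z)) (v(z) = -(z - z²/8)/(5*(z + 94)) = -(z - z²/8)/(5*(94 + z)))
v(K) + 33072 = (1/40)*(-45/16)*(-8 - 45/16)/(94 - 45/16) + 33072 = (1/40)*(-45/16)*(-173/16)/(1459/16) + 33072 = (1/40)*(-45/16)*(16/1459)*(-173/16) + 33072 = 1557/186752 + 33072 = 6176263701/186752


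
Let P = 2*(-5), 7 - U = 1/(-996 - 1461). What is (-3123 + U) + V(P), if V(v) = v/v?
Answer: -7653554/2457 ≈ -3115.0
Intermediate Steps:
U = 17200/2457 (U = 7 - 1/(-996 - 1461) = 7 - 1/(-2457) = 7 - 1*(-1/2457) = 7 + 1/2457 = 17200/2457 ≈ 7.0004)
P = -10
V(v) = 1
(-3123 + U) + V(P) = (-3123 + 17200/2457) + 1 = -7656011/2457 + 1 = -7653554/2457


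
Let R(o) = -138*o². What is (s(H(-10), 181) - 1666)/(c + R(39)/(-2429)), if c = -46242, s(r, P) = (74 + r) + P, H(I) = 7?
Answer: 94731/3114220 ≈ 0.030419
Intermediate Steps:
s(r, P) = 74 + P + r
(s(H(-10), 181) - 1666)/(c + R(39)/(-2429)) = ((74 + 181 + 7) - 1666)/(-46242 - 138*39²/(-2429)) = (262 - 1666)/(-46242 - 138*1521*(-1/2429)) = -1404/(-46242 - 209898*(-1/2429)) = -1404/(-46242 + 209898/2429) = -1404/(-112111920/2429) = -1404*(-2429/112111920) = 94731/3114220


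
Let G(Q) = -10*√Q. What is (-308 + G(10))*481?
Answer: -148148 - 4810*√10 ≈ -1.6336e+5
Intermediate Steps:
(-308 + G(10))*481 = (-308 - 10*√10)*481 = -148148 - 4810*√10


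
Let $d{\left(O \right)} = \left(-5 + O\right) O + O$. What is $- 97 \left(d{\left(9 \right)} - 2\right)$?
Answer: $-4171$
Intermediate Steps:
$d{\left(O \right)} = O + O \left(-5 + O\right)$ ($d{\left(O \right)} = O \left(-5 + O\right) + O = O + O \left(-5 + O\right)$)
$- 97 \left(d{\left(9 \right)} - 2\right) = - 97 \left(9 \left(-4 + 9\right) - 2\right) = - 97 \left(9 \cdot 5 - 2\right) = - 97 \left(45 - 2\right) = \left(-97\right) 43 = -4171$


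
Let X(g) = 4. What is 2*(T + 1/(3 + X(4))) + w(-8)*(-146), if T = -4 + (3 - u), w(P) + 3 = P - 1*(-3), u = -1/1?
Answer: 8178/7 ≈ 1168.3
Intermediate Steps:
u = -1 (u = -1*1 = -1)
w(P) = P (w(P) = -3 + (P - 1*(-3)) = -3 + (P + 3) = -3 + (3 + P) = P)
T = 0 (T = -4 + (3 - 1*(-1)) = -4 + (3 + 1) = -4 + 4 = 0)
2*(T + 1/(3 + X(4))) + w(-8)*(-146) = 2*(0 + 1/(3 + 4)) - 8*(-146) = 2*(0 + 1/7) + 1168 = 2*(0 + ⅐) + 1168 = 2*(⅐) + 1168 = 2/7 + 1168 = 8178/7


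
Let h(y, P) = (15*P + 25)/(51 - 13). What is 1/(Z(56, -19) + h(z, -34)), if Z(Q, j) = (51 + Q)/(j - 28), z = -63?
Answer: -1786/26861 ≈ -0.066490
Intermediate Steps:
h(y, P) = 25/38 + 15*P/38 (h(y, P) = (25 + 15*P)/38 = (25 + 15*P)*(1/38) = 25/38 + 15*P/38)
Z(Q, j) = (51 + Q)/(-28 + j)
1/(Z(56, -19) + h(z, -34)) = 1/((51 + 56)/(-28 - 19) + (25/38 + (15/38)*(-34))) = 1/(107/(-47) + (25/38 - 255/19)) = 1/(-1/47*107 - 485/38) = 1/(-107/47 - 485/38) = 1/(-26861/1786) = -1786/26861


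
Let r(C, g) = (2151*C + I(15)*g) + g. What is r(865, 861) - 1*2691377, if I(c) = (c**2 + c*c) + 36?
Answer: -411455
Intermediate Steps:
I(c) = 36 + 2*c**2 (I(c) = (c**2 + c**2) + 36 = 2*c**2 + 36 = 36 + 2*c**2)
r(C, g) = 487*g + 2151*C (r(C, g) = (2151*C + (36 + 2*15**2)*g) + g = (2151*C + (36 + 2*225)*g) + g = (2151*C + (36 + 450)*g) + g = (2151*C + 486*g) + g = (486*g + 2151*C) + g = 487*g + 2151*C)
r(865, 861) - 1*2691377 = (487*861 + 2151*865) - 1*2691377 = (419307 + 1860615) - 2691377 = 2279922 - 2691377 = -411455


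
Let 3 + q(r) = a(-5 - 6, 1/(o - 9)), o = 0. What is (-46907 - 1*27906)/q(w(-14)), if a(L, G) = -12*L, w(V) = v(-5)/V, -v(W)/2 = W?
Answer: -74813/129 ≈ -579.95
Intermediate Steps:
v(W) = -2*W
w(V) = 10/V (w(V) = (-2*(-5))/V = 10/V)
q(r) = 129 (q(r) = -3 - 12*(-5 - 6) = -3 - 12*(-11) = -3 + 132 = 129)
(-46907 - 1*27906)/q(w(-14)) = (-46907 - 1*27906)/129 = (-46907 - 27906)*(1/129) = -74813*1/129 = -74813/129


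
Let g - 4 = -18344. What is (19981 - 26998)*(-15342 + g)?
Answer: 236346594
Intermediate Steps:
g = -18340 (g = 4 - 18344 = -18340)
(19981 - 26998)*(-15342 + g) = (19981 - 26998)*(-15342 - 18340) = -7017*(-33682) = 236346594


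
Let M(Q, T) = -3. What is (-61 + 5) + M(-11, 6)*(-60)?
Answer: 124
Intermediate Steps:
(-61 + 5) + M(-11, 6)*(-60) = (-61 + 5) - 3*(-60) = -56 + 180 = 124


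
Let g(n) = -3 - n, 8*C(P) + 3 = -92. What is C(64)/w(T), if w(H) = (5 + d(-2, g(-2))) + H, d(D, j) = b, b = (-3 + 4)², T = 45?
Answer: -95/408 ≈ -0.23284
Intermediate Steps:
C(P) = -95/8 (C(P) = -3/8 + (⅛)*(-92) = -3/8 - 23/2 = -95/8)
b = 1 (b = 1² = 1)
d(D, j) = 1
w(H) = 6 + H (w(H) = (5 + 1) + H = 6 + H)
C(64)/w(T) = -95/(8*(6 + 45)) = -95/8/51 = -95/8*1/51 = -95/408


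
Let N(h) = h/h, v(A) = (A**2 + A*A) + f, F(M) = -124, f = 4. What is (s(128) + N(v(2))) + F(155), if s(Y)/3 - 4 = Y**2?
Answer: 49041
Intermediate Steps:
s(Y) = 12 + 3*Y**2
v(A) = 4 + 2*A**2 (v(A) = (A**2 + A*A) + 4 = (A**2 + A**2) + 4 = 2*A**2 + 4 = 4 + 2*A**2)
N(h) = 1
(s(128) + N(v(2))) + F(155) = ((12 + 3*128**2) + 1) - 124 = ((12 + 3*16384) + 1) - 124 = ((12 + 49152) + 1) - 124 = (49164 + 1) - 124 = 49165 - 124 = 49041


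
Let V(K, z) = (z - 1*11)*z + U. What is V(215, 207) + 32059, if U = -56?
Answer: 72575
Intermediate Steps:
V(K, z) = -56 + z*(-11 + z) (V(K, z) = (z - 1*11)*z - 56 = (z - 11)*z - 56 = (-11 + z)*z - 56 = z*(-11 + z) - 56 = -56 + z*(-11 + z))
V(215, 207) + 32059 = (-56 + 207**2 - 11*207) + 32059 = (-56 + 42849 - 2277) + 32059 = 40516 + 32059 = 72575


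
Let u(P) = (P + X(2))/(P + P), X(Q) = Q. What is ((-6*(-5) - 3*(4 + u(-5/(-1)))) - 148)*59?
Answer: -77939/10 ≈ -7793.9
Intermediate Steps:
u(P) = (2 + P)/(2*P) (u(P) = (P + 2)/(P + P) = (2 + P)/((2*P)) = (2 + P)*(1/(2*P)) = (2 + P)/(2*P))
((-6*(-5) - 3*(4 + u(-5/(-1)))) - 148)*59 = ((-6*(-5) - 3*(4 + (2 - 5/(-1))/(2*((-5/(-1)))))) - 148)*59 = ((30 - 3*(4 + (2 - 5*(-1))/(2*((-5*(-1)))))) - 148)*59 = ((30 - 3*(4 + (½)*(2 + 5)/5)) - 148)*59 = ((30 - 3*(4 + (½)*(⅕)*7)) - 148)*59 = ((30 - 3*(4 + 7/10)) - 148)*59 = ((30 - 3*47/10) - 148)*59 = ((30 - 141/10) - 148)*59 = (159/10 - 148)*59 = -1321/10*59 = -77939/10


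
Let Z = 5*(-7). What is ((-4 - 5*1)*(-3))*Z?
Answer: -945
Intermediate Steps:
Z = -35
((-4 - 5*1)*(-3))*Z = ((-4 - 5*1)*(-3))*(-35) = ((-4 - 5)*(-3))*(-35) = -9*(-3)*(-35) = 27*(-35) = -945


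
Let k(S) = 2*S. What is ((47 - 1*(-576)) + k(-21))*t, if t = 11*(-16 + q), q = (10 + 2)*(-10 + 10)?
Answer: -102256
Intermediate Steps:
q = 0 (q = 12*0 = 0)
t = -176 (t = 11*(-16 + 0) = 11*(-16) = -176)
((47 - 1*(-576)) + k(-21))*t = ((47 - 1*(-576)) + 2*(-21))*(-176) = ((47 + 576) - 42)*(-176) = (623 - 42)*(-176) = 581*(-176) = -102256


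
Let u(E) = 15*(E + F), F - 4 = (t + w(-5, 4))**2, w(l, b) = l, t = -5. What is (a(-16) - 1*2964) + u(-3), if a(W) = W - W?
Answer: -1449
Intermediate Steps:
F = 104 (F = 4 + (-5 - 5)**2 = 4 + (-10)**2 = 4 + 100 = 104)
u(E) = 1560 + 15*E (u(E) = 15*(E + 104) = 15*(104 + E) = 1560 + 15*E)
a(W) = 0
(a(-16) - 1*2964) + u(-3) = (0 - 1*2964) + (1560 + 15*(-3)) = (0 - 2964) + (1560 - 45) = -2964 + 1515 = -1449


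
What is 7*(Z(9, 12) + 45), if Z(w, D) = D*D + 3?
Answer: 1344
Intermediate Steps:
Z(w, D) = 3 + D**2 (Z(w, D) = D**2 + 3 = 3 + D**2)
7*(Z(9, 12) + 45) = 7*((3 + 12**2) + 45) = 7*((3 + 144) + 45) = 7*(147 + 45) = 7*192 = 1344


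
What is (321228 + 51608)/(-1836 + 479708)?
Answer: 93209/119468 ≈ 0.78020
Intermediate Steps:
(321228 + 51608)/(-1836 + 479708) = 372836/477872 = 372836*(1/477872) = 93209/119468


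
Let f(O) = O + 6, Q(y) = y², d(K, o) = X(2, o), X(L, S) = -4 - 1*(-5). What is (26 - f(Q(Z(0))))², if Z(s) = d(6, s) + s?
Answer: 361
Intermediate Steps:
X(L, S) = 1 (X(L, S) = -4 + 5 = 1)
d(K, o) = 1
Z(s) = 1 + s
f(O) = 6 + O
(26 - f(Q(Z(0))))² = (26 - (6 + (1 + 0)²))² = (26 - (6 + 1²))² = (26 - (6 + 1))² = (26 - 1*7)² = (26 - 7)² = 19² = 361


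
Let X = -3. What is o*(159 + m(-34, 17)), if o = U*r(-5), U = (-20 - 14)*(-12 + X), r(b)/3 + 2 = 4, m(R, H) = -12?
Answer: 449820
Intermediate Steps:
r(b) = 6 (r(b) = -6 + 3*4 = -6 + 12 = 6)
U = 510 (U = (-20 - 14)*(-12 - 3) = -34*(-15) = 510)
o = 3060 (o = 510*6 = 3060)
o*(159 + m(-34, 17)) = 3060*(159 - 12) = 3060*147 = 449820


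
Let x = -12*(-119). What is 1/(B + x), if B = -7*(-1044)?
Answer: 1/8736 ≈ 0.00011447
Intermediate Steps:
B = 7308
x = 1428
1/(B + x) = 1/(7308 + 1428) = 1/8736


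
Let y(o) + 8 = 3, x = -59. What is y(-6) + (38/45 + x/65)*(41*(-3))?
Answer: 542/195 ≈ 2.7795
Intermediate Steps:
y(o) = -5 (y(o) = -8 + 3 = -5)
y(-6) + (38/45 + x/65)*(41*(-3)) = -5 + (38/45 - 59/65)*(41*(-3)) = -5 + (38*(1/45) - 59*1/65)*(-123) = -5 + (38/45 - 59/65)*(-123) = -5 - 37/585*(-123) = -5 + 1517/195 = 542/195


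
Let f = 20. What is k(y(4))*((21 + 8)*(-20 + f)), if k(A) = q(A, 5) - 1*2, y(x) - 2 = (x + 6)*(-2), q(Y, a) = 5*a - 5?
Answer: 0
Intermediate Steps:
q(Y, a) = -5 + 5*a
y(x) = -10 - 2*x (y(x) = 2 + (x + 6)*(-2) = 2 + (6 + x)*(-2) = 2 + (-12 - 2*x) = -10 - 2*x)
k(A) = 18 (k(A) = (-5 + 5*5) - 1*2 = (-5 + 25) - 2 = 20 - 2 = 18)
k(y(4))*((21 + 8)*(-20 + f)) = 18*((21 + 8)*(-20 + 20)) = 18*(29*0) = 18*0 = 0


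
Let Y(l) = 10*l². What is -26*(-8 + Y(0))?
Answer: 208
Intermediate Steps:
-26*(-8 + Y(0)) = -26*(-8 + 10*0²) = -26*(-8 + 10*0) = -26*(-8 + 0) = -26*(-8) = 208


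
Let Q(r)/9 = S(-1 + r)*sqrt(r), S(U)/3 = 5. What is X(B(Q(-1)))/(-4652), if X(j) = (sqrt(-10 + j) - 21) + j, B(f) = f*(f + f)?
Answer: 36471/4652 - I*sqrt(9115)/2326 ≈ 7.8399 - 0.041046*I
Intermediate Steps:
S(U) = 15 (S(U) = 3*5 = 15)
Q(r) = 135*sqrt(r) (Q(r) = 9*(15*sqrt(r)) = 135*sqrt(r))
B(f) = 2*f**2 (B(f) = f*(2*f) = 2*f**2)
X(j) = -21 + j + sqrt(-10 + j) (X(j) = (-21 + sqrt(-10 + j)) + j = -21 + j + sqrt(-10 + j))
X(B(Q(-1)))/(-4652) = (-21 + 2*(135*sqrt(-1))**2 + sqrt(-10 + 2*(135*sqrt(-1))**2))/(-4652) = (-21 + 2*(135*I)**2 + sqrt(-10 + 2*(135*I)**2))*(-1/4652) = (-21 + 2*(-18225) + sqrt(-10 + 2*(-18225)))*(-1/4652) = (-21 - 36450 + sqrt(-10 - 36450))*(-1/4652) = (-21 - 36450 + sqrt(-36460))*(-1/4652) = (-21 - 36450 + 2*I*sqrt(9115))*(-1/4652) = (-36471 + 2*I*sqrt(9115))*(-1/4652) = 36471/4652 - I*sqrt(9115)/2326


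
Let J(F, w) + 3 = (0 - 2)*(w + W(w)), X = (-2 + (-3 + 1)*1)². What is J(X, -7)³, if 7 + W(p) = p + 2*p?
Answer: 300763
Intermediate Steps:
W(p) = -7 + 3*p (W(p) = -7 + (p + 2*p) = -7 + 3*p)
X = 16 (X = (-2 - 2*1)² = (-2 - 2)² = (-4)² = 16)
J(F, w) = 11 - 8*w (J(F, w) = -3 + (0 - 2)*(w + (-7 + 3*w)) = -3 - 2*(-7 + 4*w) = -3 + (14 - 8*w) = 11 - 8*w)
J(X, -7)³ = (11 - 8*(-7))³ = (11 + 56)³ = 67³ = 300763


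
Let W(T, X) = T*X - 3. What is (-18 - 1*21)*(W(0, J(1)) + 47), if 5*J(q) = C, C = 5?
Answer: -1716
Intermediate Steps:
J(q) = 1 (J(q) = (1/5)*5 = 1)
W(T, X) = -3 + T*X
(-18 - 1*21)*(W(0, J(1)) + 47) = (-18 - 1*21)*((-3 + 0*1) + 47) = (-18 - 21)*((-3 + 0) + 47) = -39*(-3 + 47) = -39*44 = -1716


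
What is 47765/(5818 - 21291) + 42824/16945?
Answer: -146762173/262189985 ≈ -0.55976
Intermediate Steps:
47765/(5818 - 21291) + 42824/16945 = 47765/(-15473) + 42824*(1/16945) = 47765*(-1/15473) + 42824/16945 = -47765/15473 + 42824/16945 = -146762173/262189985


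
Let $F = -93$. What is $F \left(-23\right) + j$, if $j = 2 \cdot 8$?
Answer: $2155$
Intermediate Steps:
$j = 16$
$F \left(-23\right) + j = \left(-93\right) \left(-23\right) + 16 = 2139 + 16 = 2155$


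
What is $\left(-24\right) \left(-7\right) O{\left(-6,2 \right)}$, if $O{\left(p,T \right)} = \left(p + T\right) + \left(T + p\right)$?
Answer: $-1344$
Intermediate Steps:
$O{\left(p,T \right)} = 2 T + 2 p$ ($O{\left(p,T \right)} = \left(T + p\right) + \left(T + p\right) = 2 T + 2 p$)
$\left(-24\right) \left(-7\right) O{\left(-6,2 \right)} = \left(-24\right) \left(-7\right) \left(2 \cdot 2 + 2 \left(-6\right)\right) = 168 \left(4 - 12\right) = 168 \left(-8\right) = -1344$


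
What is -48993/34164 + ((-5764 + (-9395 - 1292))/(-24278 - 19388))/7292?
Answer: -1299951684061/906520307784 ≈ -1.4340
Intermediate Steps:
-48993/34164 + ((-5764 + (-9395 - 1292))/(-24278 - 19388))/7292 = -48993*1/34164 + ((-5764 - 10687)/(-43666))*(1/7292) = -16331/11388 - 16451*(-1/43666)*(1/7292) = -16331/11388 + (16451/43666)*(1/7292) = -16331/11388 + 16451/318412472 = -1299951684061/906520307784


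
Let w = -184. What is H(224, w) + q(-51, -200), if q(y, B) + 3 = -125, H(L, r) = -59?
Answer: -187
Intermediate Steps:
q(y, B) = -128 (q(y, B) = -3 - 125 = -128)
H(224, w) + q(-51, -200) = -59 - 128 = -187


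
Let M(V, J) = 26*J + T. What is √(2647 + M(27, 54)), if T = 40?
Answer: √4091 ≈ 63.961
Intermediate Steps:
M(V, J) = 40 + 26*J (M(V, J) = 26*J + 40 = 40 + 26*J)
√(2647 + M(27, 54)) = √(2647 + (40 + 26*54)) = √(2647 + (40 + 1404)) = √(2647 + 1444) = √4091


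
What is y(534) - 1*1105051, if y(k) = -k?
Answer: -1105585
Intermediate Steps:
y(534) - 1*1105051 = -1*534 - 1*1105051 = -534 - 1105051 = -1105585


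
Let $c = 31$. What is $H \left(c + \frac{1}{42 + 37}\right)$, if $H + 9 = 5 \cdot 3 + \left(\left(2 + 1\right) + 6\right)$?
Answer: $\frac{36750}{79} \approx 465.19$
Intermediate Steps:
$H = 15$ ($H = -9 + \left(5 \cdot 3 + \left(\left(2 + 1\right) + 6\right)\right) = -9 + \left(15 + \left(3 + 6\right)\right) = -9 + \left(15 + 9\right) = -9 + 24 = 15$)
$H \left(c + \frac{1}{42 + 37}\right) = 15 \left(31 + \frac{1}{42 + 37}\right) = 15 \left(31 + \frac{1}{79}\right) = 15 \cdot \frac{2450}{79} = \frac{36750}{79}$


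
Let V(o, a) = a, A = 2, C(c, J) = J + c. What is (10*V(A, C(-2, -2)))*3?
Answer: -120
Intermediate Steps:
(10*V(A, C(-2, -2)))*3 = (10*(-2 - 2))*3 = (10*(-4))*3 = -40*3 = -120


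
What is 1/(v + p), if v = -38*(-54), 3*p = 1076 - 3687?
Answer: 3/3545 ≈ 0.00084626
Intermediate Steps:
p = -2611/3 (p = (1076 - 3687)/3 = (⅓)*(-2611) = -2611/3 ≈ -870.33)
v = 2052
1/(v + p) = 1/(2052 - 2611/3) = 1/(3545/3) = 3/3545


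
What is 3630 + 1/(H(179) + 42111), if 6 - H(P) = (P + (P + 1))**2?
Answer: 314953319/86764 ≈ 3630.0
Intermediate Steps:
H(P) = 6 - (1 + 2*P)**2 (H(P) = 6 - (P + (P + 1))**2 = 6 - (P + (1 + P))**2 = 6 - (1 + 2*P)**2)
3630 + 1/(H(179) + 42111) = 3630 + 1/((6 - (1 + 2*179)**2) + 42111) = 3630 + 1/((6 - (1 + 358)**2) + 42111) = 3630 + 1/((6 - 1*359**2) + 42111) = 3630 + 1/((6 - 1*128881) + 42111) = 3630 + 1/((6 - 128881) + 42111) = 3630 + 1/(-128875 + 42111) = 3630 + 1/(-86764) = 3630 - 1/86764 = 314953319/86764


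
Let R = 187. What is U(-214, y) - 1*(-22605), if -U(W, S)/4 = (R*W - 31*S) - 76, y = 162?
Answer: 203069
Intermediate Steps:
U(W, S) = 304 - 748*W + 124*S (U(W, S) = -4*((187*W - 31*S) - 76) = -4*((-31*S + 187*W) - 76) = -4*(-76 - 31*S + 187*W) = 304 - 748*W + 124*S)
U(-214, y) - 1*(-22605) = (304 - 748*(-214) + 124*162) - 1*(-22605) = (304 + 160072 + 20088) + 22605 = 180464 + 22605 = 203069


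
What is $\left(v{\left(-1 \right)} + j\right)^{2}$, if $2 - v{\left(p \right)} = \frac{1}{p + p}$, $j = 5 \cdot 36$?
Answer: $\frac{133225}{4} \approx 33306.0$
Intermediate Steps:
$j = 180$
$v{\left(p \right)} = 2 - \frac{1}{2 p}$ ($v{\left(p \right)} = 2 - \frac{1}{p + p} = 2 - \frac{1}{2 p}$)
$\left(v{\left(-1 \right)} + j\right)^{2} = \left(\left(2 - \frac{1}{2 \left(-1\right)}\right) + 180\right)^{2} = \left(\left(2 - - \frac{1}{2}\right) + 180\right)^{2} = \left(\left(2 + \frac{1}{2}\right) + 180\right)^{2} = \left(\frac{5}{2} + 180\right)^{2} = \left(\frac{365}{2}\right)^{2} = \frac{133225}{4}$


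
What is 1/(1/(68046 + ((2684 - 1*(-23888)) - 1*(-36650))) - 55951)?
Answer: -131268/7344575867 ≈ -1.7873e-5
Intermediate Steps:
1/(1/(68046 + ((2684 - 1*(-23888)) - 1*(-36650))) - 55951) = 1/(1/(68046 + ((2684 + 23888) + 36650)) - 55951) = 1/(1/(68046 + (26572 + 36650)) - 55951) = 1/(1/(68046 + 63222) - 55951) = 1/(1/131268 - 55951) = 1/(-7344575867/131268) = -131268/7344575867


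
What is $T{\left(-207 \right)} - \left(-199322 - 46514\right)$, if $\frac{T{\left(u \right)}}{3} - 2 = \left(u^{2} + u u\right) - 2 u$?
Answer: $504178$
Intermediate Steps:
$T{\left(u \right)} = 6 - 6 u + 6 u^{2}$ ($T{\left(u \right)} = 6 + 3 \left(\left(u^{2} + u u\right) - 2 u\right) = 6 + 3 \left(\left(u^{2} + u^{2}\right) - 2 u\right) = 6 + 3 \left(2 u^{2} - 2 u\right) = 6 + 3 \left(- 2 u + 2 u^{2}\right) = 6 + \left(- 6 u + 6 u^{2}\right) = 6 - 6 u + 6 u^{2}$)
$T{\left(-207 \right)} - \left(-199322 - 46514\right) = \left(6 - -1242 + 6 \left(-207\right)^{2}\right) - \left(-199322 - 46514\right) = \left(6 + 1242 + 6 \cdot 42849\right) - -245836 = \left(6 + 1242 + 257094\right) + 245836 = 258342 + 245836 = 504178$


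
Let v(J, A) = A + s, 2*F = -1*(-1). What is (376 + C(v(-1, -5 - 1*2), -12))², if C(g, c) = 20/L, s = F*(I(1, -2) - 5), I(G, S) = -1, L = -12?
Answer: 1261129/9 ≈ 1.4013e+5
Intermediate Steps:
F = ½ (F = (-1*(-1))/2 = (½)*1 = ½ ≈ 0.50000)
s = -3 (s = (-1 - 5)/2 = (½)*(-6) = -3)
v(J, A) = -3 + A (v(J, A) = A - 3 = -3 + A)
C(g, c) = -5/3 (C(g, c) = 20/(-12) = 20*(-1/12) = -5/3)
(376 + C(v(-1, -5 - 1*2), -12))² = (376 - 5/3)² = (1123/3)² = 1261129/9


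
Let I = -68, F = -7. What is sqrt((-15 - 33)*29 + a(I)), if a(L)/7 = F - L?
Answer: I*sqrt(965) ≈ 31.064*I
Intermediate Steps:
a(L) = -49 - 7*L (a(L) = 7*(-7 - L) = -49 - 7*L)
sqrt((-15 - 33)*29 + a(I)) = sqrt((-15 - 33)*29 + (-49 - 7*(-68))) = sqrt(-48*29 + (-49 + 476)) = sqrt(-1392 + 427) = sqrt(-965) = I*sqrt(965)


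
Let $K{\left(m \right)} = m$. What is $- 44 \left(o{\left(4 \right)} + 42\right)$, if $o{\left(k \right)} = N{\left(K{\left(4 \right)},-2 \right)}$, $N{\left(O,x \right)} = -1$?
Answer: $-1804$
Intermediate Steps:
$o{\left(k \right)} = -1$
$- 44 \left(o{\left(4 \right)} + 42\right) = - 44 \left(-1 + 42\right) = \left(-44\right) 41 = -1804$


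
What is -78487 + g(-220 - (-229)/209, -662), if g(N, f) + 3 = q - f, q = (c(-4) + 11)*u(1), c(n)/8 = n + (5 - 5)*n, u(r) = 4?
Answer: -77912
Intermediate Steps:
c(n) = 8*n (c(n) = 8*(n + (5 - 5)*n) = 8*(n + 0*n) = 8*(n + 0) = 8*n)
q = -84 (q = (8*(-4) + 11)*4 = (-32 + 11)*4 = -21*4 = -84)
g(N, f) = -87 - f (g(N, f) = -3 + (-84 - f) = -87 - f)
-78487 + g(-220 - (-229)/209, -662) = -78487 + (-87 - 1*(-662)) = -78487 + (-87 + 662) = -78487 + 575 = -77912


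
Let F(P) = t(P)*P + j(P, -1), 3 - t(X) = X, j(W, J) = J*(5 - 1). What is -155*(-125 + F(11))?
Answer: 33635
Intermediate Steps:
j(W, J) = 4*J (j(W, J) = J*4 = 4*J)
t(X) = 3 - X
F(P) = -4 + P*(3 - P) (F(P) = (3 - P)*P + 4*(-1) = P*(3 - P) - 4 = -4 + P*(3 - P))
-155*(-125 + F(11)) = -155*(-125 + (-4 - 1*11*(-3 + 11))) = -155*(-125 + (-4 - 1*11*8)) = -155*(-125 + (-4 - 88)) = -155*(-125 - 92) = -155*(-217) = 33635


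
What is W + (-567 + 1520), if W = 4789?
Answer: 5742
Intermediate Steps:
W + (-567 + 1520) = 4789 + (-567 + 1520) = 4789 + 953 = 5742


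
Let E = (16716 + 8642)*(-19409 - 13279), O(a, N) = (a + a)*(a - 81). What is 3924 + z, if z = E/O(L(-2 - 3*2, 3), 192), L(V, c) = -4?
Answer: -103279248/85 ≈ -1.2151e+6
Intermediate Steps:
O(a, N) = 2*a*(-81 + a) (O(a, N) = (2*a)*(-81 + a) = 2*a*(-81 + a))
E = -828902304 (E = 25358*(-32688) = -828902304)
z = -103612788/85 (z = -828902304*(-1/(8*(-81 - 4))) = -828902304/(2*(-4)*(-85)) = -828902304/680 = -828902304*1/680 = -103612788/85 ≈ -1.2190e+6)
3924 + z = 3924 - 103612788/85 = -103279248/85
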